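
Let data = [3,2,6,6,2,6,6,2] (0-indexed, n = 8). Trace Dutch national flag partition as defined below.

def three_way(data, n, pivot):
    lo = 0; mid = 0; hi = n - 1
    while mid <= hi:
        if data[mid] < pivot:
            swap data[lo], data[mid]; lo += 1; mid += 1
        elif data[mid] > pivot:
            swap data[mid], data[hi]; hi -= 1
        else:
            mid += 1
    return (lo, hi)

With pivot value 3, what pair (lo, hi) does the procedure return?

(3, 3)

lo=0 mid=0 hi=7
3=3: mid=1
2<3: swap(0,1), lo=1 mid=2 ⇒ [2,3,6,6,2,6,6,2]
6>3: swap(2,7), hi=6 ⇒ [2,3,2,6,2,6,6,6]
2<3: swap(1,2), lo=2 mid=3 ⇒ [2,2,3,6,2,6,6,6]
6>3: swap(3,6), hi=5 ⇒ [2,2,3,6,2,6,6,6]
6>3: swap(3,5), hi=4 ⇒ [2,2,3,6,2,6,6,6]
6>3: swap(3,4), hi=3 ⇒ [2,2,3,2,6,6,6,6]
2<3: swap(2,3), lo=3 mid=4 ⇒ [2,2,2,3,6,6,6,6]
done. lo=3 hi=3; data=[2,2,2,3,6,6,6,6]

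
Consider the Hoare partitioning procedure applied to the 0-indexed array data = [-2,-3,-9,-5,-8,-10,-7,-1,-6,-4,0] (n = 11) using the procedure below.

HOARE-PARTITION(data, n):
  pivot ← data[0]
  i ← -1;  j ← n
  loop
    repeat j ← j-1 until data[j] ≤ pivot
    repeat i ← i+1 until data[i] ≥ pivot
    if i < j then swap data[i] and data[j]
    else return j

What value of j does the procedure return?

7

pivot = data[0] = -2; i = -1, j = 11
j→9 (data[9]=-4≤-2), i→0 (data[0]=-2≥-2); i<j, swap → [-4,-3,-9,-5,-8,-10,-7,-1,-6,-2,0]
j→8 (data[8]=-6≤-2), i→7 (data[7]=-1≥-2); i<j, swap → [-4,-3,-9,-5,-8,-10,-7,-6,-1,-2,0]
j→7, i→8; i≥j, return j=7. data = [-4,-3,-9,-5,-8,-10,-7,-6,-1,-2,0]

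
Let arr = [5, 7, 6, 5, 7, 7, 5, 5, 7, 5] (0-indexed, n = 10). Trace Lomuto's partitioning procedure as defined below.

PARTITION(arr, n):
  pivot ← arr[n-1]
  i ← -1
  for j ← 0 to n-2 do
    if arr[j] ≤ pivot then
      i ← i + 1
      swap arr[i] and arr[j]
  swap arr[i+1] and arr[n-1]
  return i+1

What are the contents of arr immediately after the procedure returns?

pivot = arr[9] = 5; i = -1
j=0: arr[0]=5 ≤ 5 → i=0, swap arr[0],arr[0] (no change) → [5, 7, 6, 5, 7, 7, 5, 5, 7, 5]
j=1: arr[1]=7 > 5 → no swap
j=2: arr[2]=6 > 5 → no swap
j=3: arr[3]=5 ≤ 5 → i=1, swap arr[1],arr[3] → [5, 5, 6, 7, 7, 7, 5, 5, 7, 5]
j=4: arr[4]=7 > 5 → no swap
j=5: arr[5]=7 > 5 → no swap
j=6: arr[6]=5 ≤ 5 → i=2, swap arr[2],arr[6] → [5, 5, 5, 7, 7, 7, 6, 5, 7, 5]
j=7: arr[7]=5 ≤ 5 → i=3, swap arr[3],arr[7] → [5, 5, 5, 5, 7, 7, 6, 7, 7, 5]
j=8: arr[8]=7 > 5 → no swap
final swap arr[4],arr[9] → [5, 5, 5, 5, 5, 7, 6, 7, 7, 7]; return 4

[5, 5, 5, 5, 5, 7, 6, 7, 7, 7]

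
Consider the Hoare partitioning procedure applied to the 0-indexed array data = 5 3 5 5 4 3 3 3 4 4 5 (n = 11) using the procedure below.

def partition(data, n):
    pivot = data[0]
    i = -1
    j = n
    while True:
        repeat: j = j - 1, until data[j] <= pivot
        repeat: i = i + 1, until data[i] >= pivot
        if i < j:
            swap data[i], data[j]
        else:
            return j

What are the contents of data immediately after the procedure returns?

pivot=5
j stops at 10 (5), i stops at 0 (5); swap ⇒ 5 3 5 5 4 3 3 3 4 4 5
j stops at 9 (4), i stops at 2 (5); swap ⇒ 5 3 4 5 4 3 3 3 4 5 5
j stops at 8 (4), i stops at 3 (5); swap ⇒ 5 3 4 4 4 3 3 3 5 5 5
j stops at 7, i stops at 8; i≥j ⇒ return 7. data=5 3 4 4 4 3 3 3 5 5 5

5 3 4 4 4 3 3 3 5 5 5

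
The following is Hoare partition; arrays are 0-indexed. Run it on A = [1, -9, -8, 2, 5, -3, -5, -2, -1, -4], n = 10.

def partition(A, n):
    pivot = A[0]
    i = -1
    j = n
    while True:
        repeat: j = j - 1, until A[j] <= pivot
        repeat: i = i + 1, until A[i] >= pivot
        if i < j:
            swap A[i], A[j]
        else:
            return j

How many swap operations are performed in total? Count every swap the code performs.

3

pivot = A[0] = 1; i = -1, j = 10
j→9 (A[9]=-4≤1), i→0 (A[0]=1≥1); i<j, swap → [-4, -9, -8, 2, 5, -3, -5, -2, -1, 1]
j→8 (A[8]=-1≤1), i→3 (A[3]=2≥1); i<j, swap → [-4, -9, -8, -1, 5, -3, -5, -2, 2, 1]
j→7 (A[7]=-2≤1), i→4 (A[4]=5≥1); i<j, swap → [-4, -9, -8, -1, -2, -3, -5, 5, 2, 1]
j→6, i→7; i≥j, return j=6. A = [-4, -9, -8, -1, -2, -3, -5, 5, 2, 1]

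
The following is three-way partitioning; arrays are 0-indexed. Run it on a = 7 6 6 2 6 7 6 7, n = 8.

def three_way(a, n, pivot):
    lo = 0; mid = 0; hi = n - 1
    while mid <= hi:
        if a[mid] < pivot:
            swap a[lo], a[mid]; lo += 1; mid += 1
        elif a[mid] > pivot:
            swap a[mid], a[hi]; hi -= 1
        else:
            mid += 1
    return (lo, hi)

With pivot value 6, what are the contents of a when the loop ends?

2 6 6 6 6 7 7 7

pivot = 6; lo=0, mid=0, hi=7
a[mid]=7>6: swap a[0],a[7]; hi=6 → 7 6 6 2 6 7 6 7
a[mid]=7>6: swap a[0],a[6]; hi=5 → 6 6 6 2 6 7 7 7
a[mid]=6=6: mid=1
a[mid]=6=6: mid=2
a[mid]=6=6: mid=3
a[mid]=2<6: swap a[0],a[3]; lo=1,mid=4 → 2 6 6 6 6 7 7 7
a[mid]=6=6: mid=5
a[mid]=7>6: swap a[5],a[5]; hi=4 → 2 6 6 6 6 7 7 7
end: lo=1, hi=4; a = 2 6 6 6 6 7 7 7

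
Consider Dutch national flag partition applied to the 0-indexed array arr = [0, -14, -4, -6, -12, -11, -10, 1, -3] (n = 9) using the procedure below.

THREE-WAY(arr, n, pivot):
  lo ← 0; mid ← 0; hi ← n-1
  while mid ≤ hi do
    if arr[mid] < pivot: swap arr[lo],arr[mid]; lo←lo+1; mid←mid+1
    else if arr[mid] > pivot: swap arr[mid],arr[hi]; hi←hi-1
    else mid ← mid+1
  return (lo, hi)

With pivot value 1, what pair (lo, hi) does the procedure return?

(8, 8)

pivot = 1; lo=0, mid=0, hi=8
arr[mid]=0<1: swap arr[0],arr[0]; lo=1,mid=1 → [0, -14, -4, -6, -12, -11, -10, 1, -3]
arr[mid]=-14<1: swap arr[1],arr[1]; lo=2,mid=2 → [0, -14, -4, -6, -12, -11, -10, 1, -3]
arr[mid]=-4<1: swap arr[2],arr[2]; lo=3,mid=3 → [0, -14, -4, -6, -12, -11, -10, 1, -3]
arr[mid]=-6<1: swap arr[3],arr[3]; lo=4,mid=4 → [0, -14, -4, -6, -12, -11, -10, 1, -3]
arr[mid]=-12<1: swap arr[4],arr[4]; lo=5,mid=5 → [0, -14, -4, -6, -12, -11, -10, 1, -3]
arr[mid]=-11<1: swap arr[5],arr[5]; lo=6,mid=6 → [0, -14, -4, -6, -12, -11, -10, 1, -3]
arr[mid]=-10<1: swap arr[6],arr[6]; lo=7,mid=7 → [0, -14, -4, -6, -12, -11, -10, 1, -3]
arr[mid]=1=1: mid=8
arr[mid]=-3<1: swap arr[7],arr[8]; lo=8,mid=9 → [0, -14, -4, -6, -12, -11, -10, -3, 1]
end: lo=8, hi=8; arr = [0, -14, -4, -6, -12, -11, -10, -3, 1]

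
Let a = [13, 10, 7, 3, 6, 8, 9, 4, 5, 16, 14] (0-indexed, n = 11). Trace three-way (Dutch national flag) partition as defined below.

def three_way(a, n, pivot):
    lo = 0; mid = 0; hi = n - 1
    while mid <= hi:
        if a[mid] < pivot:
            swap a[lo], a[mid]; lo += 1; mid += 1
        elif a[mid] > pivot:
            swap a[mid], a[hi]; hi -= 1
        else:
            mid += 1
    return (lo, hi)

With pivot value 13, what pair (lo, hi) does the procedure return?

(8, 8)

pivot = 13; lo=0, mid=0, hi=10
a[mid]=13=13: mid=1
a[mid]=10<13: swap a[0],a[1]; lo=1,mid=2 → [10, 13, 7, 3, 6, 8, 9, 4, 5, 16, 14]
a[mid]=7<13: swap a[1],a[2]; lo=2,mid=3 → [10, 7, 13, 3, 6, 8, 9, 4, 5, 16, 14]
a[mid]=3<13: swap a[2],a[3]; lo=3,mid=4 → [10, 7, 3, 13, 6, 8, 9, 4, 5, 16, 14]
a[mid]=6<13: swap a[3],a[4]; lo=4,mid=5 → [10, 7, 3, 6, 13, 8, 9, 4, 5, 16, 14]
a[mid]=8<13: swap a[4],a[5]; lo=5,mid=6 → [10, 7, 3, 6, 8, 13, 9, 4, 5, 16, 14]
a[mid]=9<13: swap a[5],a[6]; lo=6,mid=7 → [10, 7, 3, 6, 8, 9, 13, 4, 5, 16, 14]
a[mid]=4<13: swap a[6],a[7]; lo=7,mid=8 → [10, 7, 3, 6, 8, 9, 4, 13, 5, 16, 14]
a[mid]=5<13: swap a[7],a[8]; lo=8,mid=9 → [10, 7, 3, 6, 8, 9, 4, 5, 13, 16, 14]
a[mid]=16>13: swap a[9],a[10]; hi=9 → [10, 7, 3, 6, 8, 9, 4, 5, 13, 14, 16]
a[mid]=14>13: swap a[9],a[9]; hi=8 → [10, 7, 3, 6, 8, 9, 4, 5, 13, 14, 16]
end: lo=8, hi=8; a = [10, 7, 3, 6, 8, 9, 4, 5, 13, 14, 16]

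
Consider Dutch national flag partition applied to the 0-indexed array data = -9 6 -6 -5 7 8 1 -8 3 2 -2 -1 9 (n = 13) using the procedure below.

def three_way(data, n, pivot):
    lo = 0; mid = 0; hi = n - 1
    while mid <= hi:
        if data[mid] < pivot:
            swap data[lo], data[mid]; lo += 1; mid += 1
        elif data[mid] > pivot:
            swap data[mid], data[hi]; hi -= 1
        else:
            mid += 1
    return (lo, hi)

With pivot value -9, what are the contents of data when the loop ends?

-9 -6 -5 7 8 1 -8 3 2 -2 -1 9 6

pivot = -9; lo=0, mid=0, hi=12
data[mid]=-9=-9: mid=1
data[mid]=6>-9: swap data[1],data[12]; hi=11 → -9 9 -6 -5 7 8 1 -8 3 2 -2 -1 6
data[mid]=9>-9: swap data[1],data[11]; hi=10 → -9 -1 -6 -5 7 8 1 -8 3 2 -2 9 6
data[mid]=-1>-9: swap data[1],data[10]; hi=9 → -9 -2 -6 -5 7 8 1 -8 3 2 -1 9 6
data[mid]=-2>-9: swap data[1],data[9]; hi=8 → -9 2 -6 -5 7 8 1 -8 3 -2 -1 9 6
data[mid]=2>-9: swap data[1],data[8]; hi=7 → -9 3 -6 -5 7 8 1 -8 2 -2 -1 9 6
data[mid]=3>-9: swap data[1],data[7]; hi=6 → -9 -8 -6 -5 7 8 1 3 2 -2 -1 9 6
data[mid]=-8>-9: swap data[1],data[6]; hi=5 → -9 1 -6 -5 7 8 -8 3 2 -2 -1 9 6
data[mid]=1>-9: swap data[1],data[5]; hi=4 → -9 8 -6 -5 7 1 -8 3 2 -2 -1 9 6
data[mid]=8>-9: swap data[1],data[4]; hi=3 → -9 7 -6 -5 8 1 -8 3 2 -2 -1 9 6
data[mid]=7>-9: swap data[1],data[3]; hi=2 → -9 -5 -6 7 8 1 -8 3 2 -2 -1 9 6
data[mid]=-5>-9: swap data[1],data[2]; hi=1 → -9 -6 -5 7 8 1 -8 3 2 -2 -1 9 6
data[mid]=-6>-9: swap data[1],data[1]; hi=0 → -9 -6 -5 7 8 1 -8 3 2 -2 -1 9 6
end: lo=0, hi=0; data = -9 -6 -5 7 8 1 -8 3 2 -2 -1 9 6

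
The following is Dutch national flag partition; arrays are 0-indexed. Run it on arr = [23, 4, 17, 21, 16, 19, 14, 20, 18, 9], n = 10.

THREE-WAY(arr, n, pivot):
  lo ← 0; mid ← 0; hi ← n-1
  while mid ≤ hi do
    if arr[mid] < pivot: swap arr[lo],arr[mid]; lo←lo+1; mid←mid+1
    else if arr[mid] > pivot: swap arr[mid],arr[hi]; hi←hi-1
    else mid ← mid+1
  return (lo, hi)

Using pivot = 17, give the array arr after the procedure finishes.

[9, 4, 14, 16, 17, 19, 20, 18, 21, 23]

pivot = 17; lo=0, mid=0, hi=9
arr[mid]=23>17: swap arr[0],arr[9]; hi=8 → [9, 4, 17, 21, 16, 19, 14, 20, 18, 23]
arr[mid]=9<17: swap arr[0],arr[0]; lo=1,mid=1 → [9, 4, 17, 21, 16, 19, 14, 20, 18, 23]
arr[mid]=4<17: swap arr[1],arr[1]; lo=2,mid=2 → [9, 4, 17, 21, 16, 19, 14, 20, 18, 23]
arr[mid]=17=17: mid=3
arr[mid]=21>17: swap arr[3],arr[8]; hi=7 → [9, 4, 17, 18, 16, 19, 14, 20, 21, 23]
arr[mid]=18>17: swap arr[3],arr[7]; hi=6 → [9, 4, 17, 20, 16, 19, 14, 18, 21, 23]
arr[mid]=20>17: swap arr[3],arr[6]; hi=5 → [9, 4, 17, 14, 16, 19, 20, 18, 21, 23]
arr[mid]=14<17: swap arr[2],arr[3]; lo=3,mid=4 → [9, 4, 14, 17, 16, 19, 20, 18, 21, 23]
arr[mid]=16<17: swap arr[3],arr[4]; lo=4,mid=5 → [9, 4, 14, 16, 17, 19, 20, 18, 21, 23]
arr[mid]=19>17: swap arr[5],arr[5]; hi=4 → [9, 4, 14, 16, 17, 19, 20, 18, 21, 23]
end: lo=4, hi=4; arr = [9, 4, 14, 16, 17, 19, 20, 18, 21, 23]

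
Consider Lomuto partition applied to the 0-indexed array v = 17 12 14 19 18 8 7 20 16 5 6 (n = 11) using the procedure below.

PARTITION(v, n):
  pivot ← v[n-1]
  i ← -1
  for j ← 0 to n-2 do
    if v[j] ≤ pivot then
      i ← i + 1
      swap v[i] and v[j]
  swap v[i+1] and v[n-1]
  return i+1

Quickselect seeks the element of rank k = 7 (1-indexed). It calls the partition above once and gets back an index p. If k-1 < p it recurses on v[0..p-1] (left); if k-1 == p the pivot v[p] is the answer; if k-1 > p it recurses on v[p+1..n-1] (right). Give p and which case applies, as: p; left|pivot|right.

pivot=6, i=-1
j=0: 17>6, skip
j=1: 12>6, skip
j=2: 14>6, skip
j=3: 19>6, skip
j=4: 18>6, skip
j=5: 8>6, skip
j=6: 7>6, skip
j=7: 20>6, skip
j=8: 16>6, skip
j=9: 5≤6, i=0, swap(0,9) ⇒ 5 12 14 19 18 8 7 20 16 17 6
swap(1,10) ⇒ 5 6 14 19 18 8 7 20 16 17 12; return 1
p = 1; k-1 = 6 > 1 ⇒ right

1; right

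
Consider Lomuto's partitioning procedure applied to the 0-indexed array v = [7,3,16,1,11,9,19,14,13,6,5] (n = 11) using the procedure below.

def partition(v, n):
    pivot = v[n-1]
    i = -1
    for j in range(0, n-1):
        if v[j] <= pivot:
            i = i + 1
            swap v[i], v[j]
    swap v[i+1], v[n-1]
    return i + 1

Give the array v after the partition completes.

[3,1,5,7,11,9,19,14,13,6,16]

pivot = v[10] = 5; i = -1
j=0: v[0]=7 > 5 → no swap
j=1: v[1]=3 ≤ 5 → i=0, swap v[0],v[1] → [3,7,16,1,11,9,19,14,13,6,5]
j=2: v[2]=16 > 5 → no swap
j=3: v[3]=1 ≤ 5 → i=1, swap v[1],v[3] → [3,1,16,7,11,9,19,14,13,6,5]
j=4: v[4]=11 > 5 → no swap
j=5: v[5]=9 > 5 → no swap
j=6: v[6]=19 > 5 → no swap
j=7: v[7]=14 > 5 → no swap
j=8: v[8]=13 > 5 → no swap
j=9: v[9]=6 > 5 → no swap
final swap v[2],v[10] → [3,1,5,7,11,9,19,14,13,6,16]; return 2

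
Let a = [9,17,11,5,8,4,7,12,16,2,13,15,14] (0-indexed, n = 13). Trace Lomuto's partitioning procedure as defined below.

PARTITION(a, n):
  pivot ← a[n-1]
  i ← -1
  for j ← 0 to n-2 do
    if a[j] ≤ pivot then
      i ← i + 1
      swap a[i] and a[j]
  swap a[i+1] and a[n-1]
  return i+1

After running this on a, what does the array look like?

[9,11,5,8,4,7,12,2,13,14,16,15,17]

pivot = a[12] = 14; i = -1
j=0: a[0]=9 ≤ 14 → i=0, swap a[0],a[0] (no change) → [9,17,11,5,8,4,7,12,16,2,13,15,14]
j=1: a[1]=17 > 14 → no swap
j=2: a[2]=11 ≤ 14 → i=1, swap a[1],a[2] → [9,11,17,5,8,4,7,12,16,2,13,15,14]
j=3: a[3]=5 ≤ 14 → i=2, swap a[2],a[3] → [9,11,5,17,8,4,7,12,16,2,13,15,14]
j=4: a[4]=8 ≤ 14 → i=3, swap a[3],a[4] → [9,11,5,8,17,4,7,12,16,2,13,15,14]
j=5: a[5]=4 ≤ 14 → i=4, swap a[4],a[5] → [9,11,5,8,4,17,7,12,16,2,13,15,14]
j=6: a[6]=7 ≤ 14 → i=5, swap a[5],a[6] → [9,11,5,8,4,7,17,12,16,2,13,15,14]
j=7: a[7]=12 ≤ 14 → i=6, swap a[6],a[7] → [9,11,5,8,4,7,12,17,16,2,13,15,14]
j=8: a[8]=16 > 14 → no swap
j=9: a[9]=2 ≤ 14 → i=7, swap a[7],a[9] → [9,11,5,8,4,7,12,2,16,17,13,15,14]
j=10: a[10]=13 ≤ 14 → i=8, swap a[8],a[10] → [9,11,5,8,4,7,12,2,13,17,16,15,14]
j=11: a[11]=15 > 14 → no swap
final swap a[9],a[12] → [9,11,5,8,4,7,12,2,13,14,16,15,17]; return 9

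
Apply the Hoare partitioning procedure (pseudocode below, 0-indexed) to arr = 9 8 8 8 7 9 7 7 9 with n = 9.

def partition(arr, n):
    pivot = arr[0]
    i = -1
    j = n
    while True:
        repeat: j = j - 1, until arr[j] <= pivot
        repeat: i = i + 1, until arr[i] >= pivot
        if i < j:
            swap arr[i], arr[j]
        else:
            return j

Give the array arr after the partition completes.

pivot=9
j stops at 8 (9), i stops at 0 (9); swap ⇒ 9 8 8 8 7 9 7 7 9
j stops at 7 (7), i stops at 5 (9); swap ⇒ 9 8 8 8 7 7 7 9 9
j stops at 6, i stops at 7; i≥j ⇒ return 6. arr=9 8 8 8 7 7 7 9 9

9 8 8 8 7 7 7 9 9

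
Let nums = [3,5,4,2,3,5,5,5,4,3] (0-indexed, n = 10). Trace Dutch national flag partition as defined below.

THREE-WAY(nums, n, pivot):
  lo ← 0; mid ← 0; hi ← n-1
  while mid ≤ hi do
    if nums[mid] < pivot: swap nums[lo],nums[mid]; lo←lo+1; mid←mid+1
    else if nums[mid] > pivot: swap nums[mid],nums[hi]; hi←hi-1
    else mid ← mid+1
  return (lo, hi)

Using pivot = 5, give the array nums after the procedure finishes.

lo=0 mid=0 hi=9
3<5: swap(0,0), lo=1 mid=1 ⇒ [3,5,4,2,3,5,5,5,4,3]
5=5: mid=2
4<5: swap(1,2), lo=2 mid=3 ⇒ [3,4,5,2,3,5,5,5,4,3]
2<5: swap(2,3), lo=3 mid=4 ⇒ [3,4,2,5,3,5,5,5,4,3]
3<5: swap(3,4), lo=4 mid=5 ⇒ [3,4,2,3,5,5,5,5,4,3]
5=5: mid=6
5=5: mid=7
5=5: mid=8
4<5: swap(4,8), lo=5 mid=9 ⇒ [3,4,2,3,4,5,5,5,5,3]
3<5: swap(5,9), lo=6 mid=10 ⇒ [3,4,2,3,4,3,5,5,5,5]
done. lo=6 hi=9; nums=[3,4,2,3,4,3,5,5,5,5]

[3,4,2,3,4,3,5,5,5,5]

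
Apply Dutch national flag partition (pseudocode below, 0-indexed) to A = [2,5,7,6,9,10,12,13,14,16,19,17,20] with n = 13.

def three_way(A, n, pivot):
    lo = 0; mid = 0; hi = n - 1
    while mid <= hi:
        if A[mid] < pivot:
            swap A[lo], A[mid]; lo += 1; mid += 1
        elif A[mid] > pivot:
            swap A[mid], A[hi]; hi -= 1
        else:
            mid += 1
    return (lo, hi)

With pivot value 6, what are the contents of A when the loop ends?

pivot = 6; lo=0, mid=0, hi=12
A[mid]=2<6: swap A[0],A[0]; lo=1,mid=1 → [2,5,7,6,9,10,12,13,14,16,19,17,20]
A[mid]=5<6: swap A[1],A[1]; lo=2,mid=2 → [2,5,7,6,9,10,12,13,14,16,19,17,20]
A[mid]=7>6: swap A[2],A[12]; hi=11 → [2,5,20,6,9,10,12,13,14,16,19,17,7]
A[mid]=20>6: swap A[2],A[11]; hi=10 → [2,5,17,6,9,10,12,13,14,16,19,20,7]
A[mid]=17>6: swap A[2],A[10]; hi=9 → [2,5,19,6,9,10,12,13,14,16,17,20,7]
A[mid]=19>6: swap A[2],A[9]; hi=8 → [2,5,16,6,9,10,12,13,14,19,17,20,7]
A[mid]=16>6: swap A[2],A[8]; hi=7 → [2,5,14,6,9,10,12,13,16,19,17,20,7]
A[mid]=14>6: swap A[2],A[7]; hi=6 → [2,5,13,6,9,10,12,14,16,19,17,20,7]
A[mid]=13>6: swap A[2],A[6]; hi=5 → [2,5,12,6,9,10,13,14,16,19,17,20,7]
A[mid]=12>6: swap A[2],A[5]; hi=4 → [2,5,10,6,9,12,13,14,16,19,17,20,7]
A[mid]=10>6: swap A[2],A[4]; hi=3 → [2,5,9,6,10,12,13,14,16,19,17,20,7]
A[mid]=9>6: swap A[2],A[3]; hi=2 → [2,5,6,9,10,12,13,14,16,19,17,20,7]
A[mid]=6=6: mid=3
end: lo=2, hi=2; A = [2,5,6,9,10,12,13,14,16,19,17,20,7]

[2,5,6,9,10,12,13,14,16,19,17,20,7]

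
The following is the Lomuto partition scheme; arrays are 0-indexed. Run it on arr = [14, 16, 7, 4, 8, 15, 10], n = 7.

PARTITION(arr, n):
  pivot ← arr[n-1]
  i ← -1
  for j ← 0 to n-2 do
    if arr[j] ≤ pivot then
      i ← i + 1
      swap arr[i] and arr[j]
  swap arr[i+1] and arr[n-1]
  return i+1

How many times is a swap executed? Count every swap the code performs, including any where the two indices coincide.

4

pivot = arr[6] = 10; i = -1
j=0: arr[0]=14 > 10 → no swap
j=1: arr[1]=16 > 10 → no swap
j=2: arr[2]=7 ≤ 10 → i=0, swap arr[0],arr[2] → [7, 16, 14, 4, 8, 15, 10]
j=3: arr[3]=4 ≤ 10 → i=1, swap arr[1],arr[3] → [7, 4, 14, 16, 8, 15, 10]
j=4: arr[4]=8 ≤ 10 → i=2, swap arr[2],arr[4] → [7, 4, 8, 16, 14, 15, 10]
j=5: arr[5]=15 > 10 → no swap
final swap arr[3],arr[6] → [7, 4, 8, 10, 14, 15, 16]; return 3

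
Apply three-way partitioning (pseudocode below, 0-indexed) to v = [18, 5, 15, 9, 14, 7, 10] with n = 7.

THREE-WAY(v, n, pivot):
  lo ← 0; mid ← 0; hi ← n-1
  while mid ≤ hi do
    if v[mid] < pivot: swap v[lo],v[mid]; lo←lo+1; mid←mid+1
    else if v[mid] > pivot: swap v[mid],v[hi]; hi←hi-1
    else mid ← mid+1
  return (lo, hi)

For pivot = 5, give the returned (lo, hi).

lo=0 mid=0 hi=6
18>5: swap(0,6), hi=5 ⇒ [10, 5, 15, 9, 14, 7, 18]
10>5: swap(0,5), hi=4 ⇒ [7, 5, 15, 9, 14, 10, 18]
7>5: swap(0,4), hi=3 ⇒ [14, 5, 15, 9, 7, 10, 18]
14>5: swap(0,3), hi=2 ⇒ [9, 5, 15, 14, 7, 10, 18]
9>5: swap(0,2), hi=1 ⇒ [15, 5, 9, 14, 7, 10, 18]
15>5: swap(0,1), hi=0 ⇒ [5, 15, 9, 14, 7, 10, 18]
5=5: mid=1
done. lo=0 hi=0; v=[5, 15, 9, 14, 7, 10, 18]

(0, 0)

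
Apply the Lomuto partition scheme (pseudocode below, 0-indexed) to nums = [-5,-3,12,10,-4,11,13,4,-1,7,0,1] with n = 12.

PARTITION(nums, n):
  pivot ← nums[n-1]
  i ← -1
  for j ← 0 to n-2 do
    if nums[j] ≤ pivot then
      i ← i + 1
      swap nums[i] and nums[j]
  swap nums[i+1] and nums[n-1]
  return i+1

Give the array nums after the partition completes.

[-5,-3,-4,-1,0,1,13,4,10,7,12,11]

pivot=1, i=-1
j=0: -5≤1, i=0, swap(0,0) ⇒ [-5,-3,12,10,-4,11,13,4,-1,7,0,1]
j=1: -3≤1, i=1, swap(1,1) ⇒ [-5,-3,12,10,-4,11,13,4,-1,7,0,1]
j=2: 12>1, skip
j=3: 10>1, skip
j=4: -4≤1, i=2, swap(2,4) ⇒ [-5,-3,-4,10,12,11,13,4,-1,7,0,1]
j=5: 11>1, skip
j=6: 13>1, skip
j=7: 4>1, skip
j=8: -1≤1, i=3, swap(3,8) ⇒ [-5,-3,-4,-1,12,11,13,4,10,7,0,1]
j=9: 7>1, skip
j=10: 0≤1, i=4, swap(4,10) ⇒ [-5,-3,-4,-1,0,11,13,4,10,7,12,1]
swap(5,11) ⇒ [-5,-3,-4,-1,0,1,13,4,10,7,12,11]; return 5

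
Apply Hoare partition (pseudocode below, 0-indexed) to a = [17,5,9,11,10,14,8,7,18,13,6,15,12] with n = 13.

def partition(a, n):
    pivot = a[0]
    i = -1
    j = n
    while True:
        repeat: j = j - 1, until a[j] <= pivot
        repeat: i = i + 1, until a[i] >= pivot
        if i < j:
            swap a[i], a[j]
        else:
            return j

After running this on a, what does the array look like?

[12,5,9,11,10,14,8,7,15,13,6,18,17]

pivot = a[0] = 17; i = -1, j = 13
j→12 (a[12]=12≤17), i→0 (a[0]=17≥17); i<j, swap → [12,5,9,11,10,14,8,7,18,13,6,15,17]
j→11 (a[11]=15≤17), i→8 (a[8]=18≥17); i<j, swap → [12,5,9,11,10,14,8,7,15,13,6,18,17]
j→10, i→11; i≥j, return j=10. a = [12,5,9,11,10,14,8,7,15,13,6,18,17]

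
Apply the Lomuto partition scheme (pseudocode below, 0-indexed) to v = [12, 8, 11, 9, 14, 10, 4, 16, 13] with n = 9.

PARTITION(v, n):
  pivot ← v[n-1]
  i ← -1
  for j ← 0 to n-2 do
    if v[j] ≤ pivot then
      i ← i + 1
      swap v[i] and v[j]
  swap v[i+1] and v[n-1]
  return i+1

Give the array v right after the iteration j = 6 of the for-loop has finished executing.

pivot = v[8] = 13; i = -1
j=0: v[0]=12 ≤ 13 → i=0, swap v[0],v[0] (no change) → [12, 8, 11, 9, 14, 10, 4, 16, 13]
j=1: v[1]=8 ≤ 13 → i=1, swap v[1],v[1] (no change) → [12, 8, 11, 9, 14, 10, 4, 16, 13]
j=2: v[2]=11 ≤ 13 → i=2, swap v[2],v[2] (no change) → [12, 8, 11, 9, 14, 10, 4, 16, 13]
j=3: v[3]=9 ≤ 13 → i=3, swap v[3],v[3] (no change) → [12, 8, 11, 9, 14, 10, 4, 16, 13]
j=4: v[4]=14 > 13 → no swap
j=5: v[5]=10 ≤ 13 → i=4, swap v[4],v[5] → [12, 8, 11, 9, 10, 14, 4, 16, 13]
j=6: v[6]=4 ≤ 13 → i=5, swap v[5],v[6] → [12, 8, 11, 9, 10, 4, 14, 16, 13]
(after j=6) v = [12, 8, 11, 9, 10, 4, 14, 16, 13]

[12, 8, 11, 9, 10, 4, 14, 16, 13]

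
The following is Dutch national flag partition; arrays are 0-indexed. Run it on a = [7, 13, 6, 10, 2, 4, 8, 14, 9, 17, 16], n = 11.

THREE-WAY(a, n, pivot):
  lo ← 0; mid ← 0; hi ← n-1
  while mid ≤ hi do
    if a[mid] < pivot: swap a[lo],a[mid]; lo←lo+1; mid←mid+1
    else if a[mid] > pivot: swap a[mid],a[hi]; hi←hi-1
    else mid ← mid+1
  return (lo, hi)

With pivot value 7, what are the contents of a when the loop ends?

[4, 6, 2, 7, 10, 8, 14, 9, 17, 16, 13]

pivot = 7; lo=0, mid=0, hi=10
a[mid]=7=7: mid=1
a[mid]=13>7: swap a[1],a[10]; hi=9 → [7, 16, 6, 10, 2, 4, 8, 14, 9, 17, 13]
a[mid]=16>7: swap a[1],a[9]; hi=8 → [7, 17, 6, 10, 2, 4, 8, 14, 9, 16, 13]
a[mid]=17>7: swap a[1],a[8]; hi=7 → [7, 9, 6, 10, 2, 4, 8, 14, 17, 16, 13]
a[mid]=9>7: swap a[1],a[7]; hi=6 → [7, 14, 6, 10, 2, 4, 8, 9, 17, 16, 13]
a[mid]=14>7: swap a[1],a[6]; hi=5 → [7, 8, 6, 10, 2, 4, 14, 9, 17, 16, 13]
a[mid]=8>7: swap a[1],a[5]; hi=4 → [7, 4, 6, 10, 2, 8, 14, 9, 17, 16, 13]
a[mid]=4<7: swap a[0],a[1]; lo=1,mid=2 → [4, 7, 6, 10, 2, 8, 14, 9, 17, 16, 13]
a[mid]=6<7: swap a[1],a[2]; lo=2,mid=3 → [4, 6, 7, 10, 2, 8, 14, 9, 17, 16, 13]
a[mid]=10>7: swap a[3],a[4]; hi=3 → [4, 6, 7, 2, 10, 8, 14, 9, 17, 16, 13]
a[mid]=2<7: swap a[2],a[3]; lo=3,mid=4 → [4, 6, 2, 7, 10, 8, 14, 9, 17, 16, 13]
end: lo=3, hi=3; a = [4, 6, 2, 7, 10, 8, 14, 9, 17, 16, 13]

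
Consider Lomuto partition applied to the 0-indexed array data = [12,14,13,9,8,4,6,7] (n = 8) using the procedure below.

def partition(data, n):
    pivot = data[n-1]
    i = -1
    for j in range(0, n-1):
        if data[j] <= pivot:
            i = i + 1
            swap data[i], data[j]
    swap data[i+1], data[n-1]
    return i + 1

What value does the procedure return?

pivot = data[7] = 7; i = -1
j=0: data[0]=12 > 7 → no swap
j=1: data[1]=14 > 7 → no swap
j=2: data[2]=13 > 7 → no swap
j=3: data[3]=9 > 7 → no swap
j=4: data[4]=8 > 7 → no swap
j=5: data[5]=4 ≤ 7 → i=0, swap data[0],data[5] → [4,14,13,9,8,12,6,7]
j=6: data[6]=6 ≤ 7 → i=1, swap data[1],data[6] → [4,6,13,9,8,12,14,7]
final swap data[2],data[7] → [4,6,7,9,8,12,14,13]; return 2

2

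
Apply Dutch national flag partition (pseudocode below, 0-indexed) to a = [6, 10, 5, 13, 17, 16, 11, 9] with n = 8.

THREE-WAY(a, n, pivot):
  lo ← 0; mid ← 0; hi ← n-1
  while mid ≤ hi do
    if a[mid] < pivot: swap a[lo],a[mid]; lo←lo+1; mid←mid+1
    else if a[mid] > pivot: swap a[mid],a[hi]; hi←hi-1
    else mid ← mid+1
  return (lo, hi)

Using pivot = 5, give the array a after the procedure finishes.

lo=0 mid=0 hi=7
6>5: swap(0,7), hi=6 ⇒ [9, 10, 5, 13, 17, 16, 11, 6]
9>5: swap(0,6), hi=5 ⇒ [11, 10, 5, 13, 17, 16, 9, 6]
11>5: swap(0,5), hi=4 ⇒ [16, 10, 5, 13, 17, 11, 9, 6]
16>5: swap(0,4), hi=3 ⇒ [17, 10, 5, 13, 16, 11, 9, 6]
17>5: swap(0,3), hi=2 ⇒ [13, 10, 5, 17, 16, 11, 9, 6]
13>5: swap(0,2), hi=1 ⇒ [5, 10, 13, 17, 16, 11, 9, 6]
5=5: mid=1
10>5: swap(1,1), hi=0 ⇒ [5, 10, 13, 17, 16, 11, 9, 6]
done. lo=0 hi=0; a=[5, 10, 13, 17, 16, 11, 9, 6]

[5, 10, 13, 17, 16, 11, 9, 6]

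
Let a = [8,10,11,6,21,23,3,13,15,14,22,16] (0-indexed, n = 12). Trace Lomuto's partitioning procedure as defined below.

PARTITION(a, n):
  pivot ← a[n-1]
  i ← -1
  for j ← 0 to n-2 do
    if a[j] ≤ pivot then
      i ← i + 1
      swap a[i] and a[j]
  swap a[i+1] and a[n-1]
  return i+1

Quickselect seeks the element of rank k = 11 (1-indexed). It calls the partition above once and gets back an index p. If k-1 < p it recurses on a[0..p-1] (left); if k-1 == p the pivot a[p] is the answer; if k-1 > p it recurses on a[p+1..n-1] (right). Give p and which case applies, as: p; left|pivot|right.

8; right

pivot=16, i=-1
j=0: 8≤16, i=0, swap(0,0) ⇒ [8,10,11,6,21,23,3,13,15,14,22,16]
j=1: 10≤16, i=1, swap(1,1) ⇒ [8,10,11,6,21,23,3,13,15,14,22,16]
j=2: 11≤16, i=2, swap(2,2) ⇒ [8,10,11,6,21,23,3,13,15,14,22,16]
j=3: 6≤16, i=3, swap(3,3) ⇒ [8,10,11,6,21,23,3,13,15,14,22,16]
j=4: 21>16, skip
j=5: 23>16, skip
j=6: 3≤16, i=4, swap(4,6) ⇒ [8,10,11,6,3,23,21,13,15,14,22,16]
j=7: 13≤16, i=5, swap(5,7) ⇒ [8,10,11,6,3,13,21,23,15,14,22,16]
j=8: 15≤16, i=6, swap(6,8) ⇒ [8,10,11,6,3,13,15,23,21,14,22,16]
j=9: 14≤16, i=7, swap(7,9) ⇒ [8,10,11,6,3,13,15,14,21,23,22,16]
j=10: 22>16, skip
swap(8,11) ⇒ [8,10,11,6,3,13,15,14,16,23,22,21]; return 8
p = 8; k-1 = 10 > 8 ⇒ right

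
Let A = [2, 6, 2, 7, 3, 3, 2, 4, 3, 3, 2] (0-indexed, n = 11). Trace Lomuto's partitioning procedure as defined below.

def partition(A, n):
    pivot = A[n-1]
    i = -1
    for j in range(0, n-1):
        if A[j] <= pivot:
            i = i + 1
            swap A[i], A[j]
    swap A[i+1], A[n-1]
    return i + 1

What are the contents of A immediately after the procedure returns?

pivot = A[10] = 2; i = -1
j=0: A[0]=2 ≤ 2 → i=0, swap A[0],A[0] (no change) → [2, 6, 2, 7, 3, 3, 2, 4, 3, 3, 2]
j=1: A[1]=6 > 2 → no swap
j=2: A[2]=2 ≤ 2 → i=1, swap A[1],A[2] → [2, 2, 6, 7, 3, 3, 2, 4, 3, 3, 2]
j=3: A[3]=7 > 2 → no swap
j=4: A[4]=3 > 2 → no swap
j=5: A[5]=3 > 2 → no swap
j=6: A[6]=2 ≤ 2 → i=2, swap A[2],A[6] → [2, 2, 2, 7, 3, 3, 6, 4, 3, 3, 2]
j=7: A[7]=4 > 2 → no swap
j=8: A[8]=3 > 2 → no swap
j=9: A[9]=3 > 2 → no swap
final swap A[3],A[10] → [2, 2, 2, 2, 3, 3, 6, 4, 3, 3, 7]; return 3

[2, 2, 2, 2, 3, 3, 6, 4, 3, 3, 7]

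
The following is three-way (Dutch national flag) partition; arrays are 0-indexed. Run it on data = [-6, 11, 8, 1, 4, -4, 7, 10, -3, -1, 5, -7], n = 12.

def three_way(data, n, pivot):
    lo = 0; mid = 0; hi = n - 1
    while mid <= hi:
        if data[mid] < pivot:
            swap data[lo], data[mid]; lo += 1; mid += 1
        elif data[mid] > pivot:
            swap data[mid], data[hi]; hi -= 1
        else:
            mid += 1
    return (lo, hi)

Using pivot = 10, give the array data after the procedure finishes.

lo=0 mid=0 hi=11
-6<10: swap(0,0), lo=1 mid=1 ⇒ [-6, 11, 8, 1, 4, -4, 7, 10, -3, -1, 5, -7]
11>10: swap(1,11), hi=10 ⇒ [-6, -7, 8, 1, 4, -4, 7, 10, -3, -1, 5, 11]
-7<10: swap(1,1), lo=2 mid=2 ⇒ [-6, -7, 8, 1, 4, -4, 7, 10, -3, -1, 5, 11]
8<10: swap(2,2), lo=3 mid=3 ⇒ [-6, -7, 8, 1, 4, -4, 7, 10, -3, -1, 5, 11]
1<10: swap(3,3), lo=4 mid=4 ⇒ [-6, -7, 8, 1, 4, -4, 7, 10, -3, -1, 5, 11]
4<10: swap(4,4), lo=5 mid=5 ⇒ [-6, -7, 8, 1, 4, -4, 7, 10, -3, -1, 5, 11]
-4<10: swap(5,5), lo=6 mid=6 ⇒ [-6, -7, 8, 1, 4, -4, 7, 10, -3, -1, 5, 11]
7<10: swap(6,6), lo=7 mid=7 ⇒ [-6, -7, 8, 1, 4, -4, 7, 10, -3, -1, 5, 11]
10=10: mid=8
-3<10: swap(7,8), lo=8 mid=9 ⇒ [-6, -7, 8, 1, 4, -4, 7, -3, 10, -1, 5, 11]
-1<10: swap(8,9), lo=9 mid=10 ⇒ [-6, -7, 8, 1, 4, -4, 7, -3, -1, 10, 5, 11]
5<10: swap(9,10), lo=10 mid=11 ⇒ [-6, -7, 8, 1, 4, -4, 7, -3, -1, 5, 10, 11]
done. lo=10 hi=10; data=[-6, -7, 8, 1, 4, -4, 7, -3, -1, 5, 10, 11]

[-6, -7, 8, 1, 4, -4, 7, -3, -1, 5, 10, 11]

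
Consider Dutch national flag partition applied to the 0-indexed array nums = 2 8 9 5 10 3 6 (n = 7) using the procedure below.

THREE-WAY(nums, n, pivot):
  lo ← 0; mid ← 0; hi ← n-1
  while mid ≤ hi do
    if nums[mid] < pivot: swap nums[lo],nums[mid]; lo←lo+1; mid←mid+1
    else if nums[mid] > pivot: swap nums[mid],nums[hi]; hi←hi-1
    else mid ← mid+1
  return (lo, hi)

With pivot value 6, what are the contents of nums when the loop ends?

pivot = 6; lo=0, mid=0, hi=6
nums[mid]=2<6: swap nums[0],nums[0]; lo=1,mid=1 → 2 8 9 5 10 3 6
nums[mid]=8>6: swap nums[1],nums[6]; hi=5 → 2 6 9 5 10 3 8
nums[mid]=6=6: mid=2
nums[mid]=9>6: swap nums[2],nums[5]; hi=4 → 2 6 3 5 10 9 8
nums[mid]=3<6: swap nums[1],nums[2]; lo=2,mid=3 → 2 3 6 5 10 9 8
nums[mid]=5<6: swap nums[2],nums[3]; lo=3,mid=4 → 2 3 5 6 10 9 8
nums[mid]=10>6: swap nums[4],nums[4]; hi=3 → 2 3 5 6 10 9 8
end: lo=3, hi=3; nums = 2 3 5 6 10 9 8

2 3 5 6 10 9 8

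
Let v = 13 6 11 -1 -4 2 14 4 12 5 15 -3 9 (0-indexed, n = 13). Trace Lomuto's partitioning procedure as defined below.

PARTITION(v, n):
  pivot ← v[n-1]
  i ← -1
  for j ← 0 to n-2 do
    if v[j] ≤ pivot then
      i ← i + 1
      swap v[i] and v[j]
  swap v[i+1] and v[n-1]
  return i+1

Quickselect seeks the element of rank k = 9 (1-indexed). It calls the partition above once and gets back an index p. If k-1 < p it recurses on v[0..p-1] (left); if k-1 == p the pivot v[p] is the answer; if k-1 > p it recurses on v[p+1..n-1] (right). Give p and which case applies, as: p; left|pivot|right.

pivot = v[12] = 9; i = -1
j=0: v[0]=13 > 9 → no swap
j=1: v[1]=6 ≤ 9 → i=0, swap v[0],v[1] → 6 13 11 -1 -4 2 14 4 12 5 15 -3 9
j=2: v[2]=11 > 9 → no swap
j=3: v[3]=-1 ≤ 9 → i=1, swap v[1],v[3] → 6 -1 11 13 -4 2 14 4 12 5 15 -3 9
j=4: v[4]=-4 ≤ 9 → i=2, swap v[2],v[4] → 6 -1 -4 13 11 2 14 4 12 5 15 -3 9
j=5: v[5]=2 ≤ 9 → i=3, swap v[3],v[5] → 6 -1 -4 2 11 13 14 4 12 5 15 -3 9
j=6: v[6]=14 > 9 → no swap
j=7: v[7]=4 ≤ 9 → i=4, swap v[4],v[7] → 6 -1 -4 2 4 13 14 11 12 5 15 -3 9
j=8: v[8]=12 > 9 → no swap
j=9: v[9]=5 ≤ 9 → i=5, swap v[5],v[9] → 6 -1 -4 2 4 5 14 11 12 13 15 -3 9
j=10: v[10]=15 > 9 → no swap
j=11: v[11]=-3 ≤ 9 → i=6, swap v[6],v[11] → 6 -1 -4 2 4 5 -3 11 12 13 15 14 9
final swap v[7],v[12] → 6 -1 -4 2 4 5 -3 9 12 13 15 14 11; return 7
p = 7; k-1 = 8 > 7 ⇒ right

7; right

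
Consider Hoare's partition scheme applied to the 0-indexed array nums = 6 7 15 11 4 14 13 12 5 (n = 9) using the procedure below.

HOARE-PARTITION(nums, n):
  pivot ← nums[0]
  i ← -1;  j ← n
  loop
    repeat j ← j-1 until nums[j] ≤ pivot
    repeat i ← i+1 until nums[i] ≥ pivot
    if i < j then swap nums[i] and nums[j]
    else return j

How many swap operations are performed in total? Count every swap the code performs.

2

pivot = nums[0] = 6; i = -1, j = 9
j→8 (nums[8]=5≤6), i→0 (nums[0]=6≥6); i<j, swap → 5 7 15 11 4 14 13 12 6
j→4 (nums[4]=4≤6), i→1 (nums[1]=7≥6); i<j, swap → 5 4 15 11 7 14 13 12 6
j→1, i→2; i≥j, return j=1. nums = 5 4 15 11 7 14 13 12 6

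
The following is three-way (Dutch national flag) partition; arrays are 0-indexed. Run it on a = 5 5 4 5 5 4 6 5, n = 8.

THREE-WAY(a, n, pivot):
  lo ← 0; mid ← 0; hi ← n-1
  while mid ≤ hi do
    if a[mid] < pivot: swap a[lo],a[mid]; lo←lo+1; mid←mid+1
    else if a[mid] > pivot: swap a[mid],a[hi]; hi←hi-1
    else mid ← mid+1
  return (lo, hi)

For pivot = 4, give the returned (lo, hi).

(0, 1)

pivot = 4; lo=0, mid=0, hi=7
a[mid]=5>4: swap a[0],a[7]; hi=6 → 5 5 4 5 5 4 6 5
a[mid]=5>4: swap a[0],a[6]; hi=5 → 6 5 4 5 5 4 5 5
a[mid]=6>4: swap a[0],a[5]; hi=4 → 4 5 4 5 5 6 5 5
a[mid]=4=4: mid=1
a[mid]=5>4: swap a[1],a[4]; hi=3 → 4 5 4 5 5 6 5 5
a[mid]=5>4: swap a[1],a[3]; hi=2 → 4 5 4 5 5 6 5 5
a[mid]=5>4: swap a[1],a[2]; hi=1 → 4 4 5 5 5 6 5 5
a[mid]=4=4: mid=2
end: lo=0, hi=1; a = 4 4 5 5 5 6 5 5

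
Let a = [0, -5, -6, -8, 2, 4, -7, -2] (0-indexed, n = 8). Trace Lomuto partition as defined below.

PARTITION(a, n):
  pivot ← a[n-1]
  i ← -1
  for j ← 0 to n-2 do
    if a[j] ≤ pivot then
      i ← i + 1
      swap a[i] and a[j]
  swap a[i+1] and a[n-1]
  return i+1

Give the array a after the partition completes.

[-5, -6, -8, -7, -2, 4, 0, 2]

pivot = a[7] = -2; i = -1
j=0: a[0]=0 > -2 → no swap
j=1: a[1]=-5 ≤ -2 → i=0, swap a[0],a[1] → [-5, 0, -6, -8, 2, 4, -7, -2]
j=2: a[2]=-6 ≤ -2 → i=1, swap a[1],a[2] → [-5, -6, 0, -8, 2, 4, -7, -2]
j=3: a[3]=-8 ≤ -2 → i=2, swap a[2],a[3] → [-5, -6, -8, 0, 2, 4, -7, -2]
j=4: a[4]=2 > -2 → no swap
j=5: a[5]=4 > -2 → no swap
j=6: a[6]=-7 ≤ -2 → i=3, swap a[3],a[6] → [-5, -6, -8, -7, 2, 4, 0, -2]
final swap a[4],a[7] → [-5, -6, -8, -7, -2, 4, 0, 2]; return 4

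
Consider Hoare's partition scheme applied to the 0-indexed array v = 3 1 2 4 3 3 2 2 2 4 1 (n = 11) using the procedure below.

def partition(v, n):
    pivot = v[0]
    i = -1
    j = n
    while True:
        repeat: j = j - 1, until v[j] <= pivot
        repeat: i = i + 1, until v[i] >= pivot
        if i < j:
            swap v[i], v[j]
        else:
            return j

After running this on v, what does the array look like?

pivot = v[0] = 3; i = -1, j = 11
j→10 (v[10]=1≤3), i→0 (v[0]=3≥3); i<j, swap → 1 1 2 4 3 3 2 2 2 4 3
j→8 (v[8]=2≤3), i→3 (v[3]=4≥3); i<j, swap → 1 1 2 2 3 3 2 2 4 4 3
j→7 (v[7]=2≤3), i→4 (v[4]=3≥3); i<j, swap → 1 1 2 2 2 3 2 3 4 4 3
j→6 (v[6]=2≤3), i→5 (v[5]=3≥3); i<j, swap → 1 1 2 2 2 2 3 3 4 4 3
j→5, i→6; i≥j, return j=5. v = 1 1 2 2 2 2 3 3 4 4 3

1 1 2 2 2 2 3 3 4 4 3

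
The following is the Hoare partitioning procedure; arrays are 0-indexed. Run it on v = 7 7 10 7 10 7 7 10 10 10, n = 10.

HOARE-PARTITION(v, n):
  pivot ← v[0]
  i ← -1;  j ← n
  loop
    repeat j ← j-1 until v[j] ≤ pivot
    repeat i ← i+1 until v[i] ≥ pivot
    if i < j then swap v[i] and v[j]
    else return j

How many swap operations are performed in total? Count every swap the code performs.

3

pivot = v[0] = 7; i = -1, j = 10
j→6 (v[6]=7≤7), i→0 (v[0]=7≥7); i<j, swap → 7 7 10 7 10 7 7 10 10 10
j→5 (v[5]=7≤7), i→1 (v[1]=7≥7); i<j, swap → 7 7 10 7 10 7 7 10 10 10
j→3 (v[3]=7≤7), i→2 (v[2]=10≥7); i<j, swap → 7 7 7 10 10 7 7 10 10 10
j→2, i→3; i≥j, return j=2. v = 7 7 7 10 10 7 7 10 10 10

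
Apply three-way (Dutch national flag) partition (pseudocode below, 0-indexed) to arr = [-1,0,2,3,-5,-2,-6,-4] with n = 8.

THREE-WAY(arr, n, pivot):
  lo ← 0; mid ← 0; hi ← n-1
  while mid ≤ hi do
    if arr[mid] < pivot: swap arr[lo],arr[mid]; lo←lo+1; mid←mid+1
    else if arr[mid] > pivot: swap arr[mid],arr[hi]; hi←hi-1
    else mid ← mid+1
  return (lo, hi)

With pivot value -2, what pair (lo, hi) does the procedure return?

lo=0 mid=0 hi=7
-1>-2: swap(0,7), hi=6 ⇒ [-4,0,2,3,-5,-2,-6,-1]
-4<-2: swap(0,0), lo=1 mid=1 ⇒ [-4,0,2,3,-5,-2,-6,-1]
0>-2: swap(1,6), hi=5 ⇒ [-4,-6,2,3,-5,-2,0,-1]
-6<-2: swap(1,1), lo=2 mid=2 ⇒ [-4,-6,2,3,-5,-2,0,-1]
2>-2: swap(2,5), hi=4 ⇒ [-4,-6,-2,3,-5,2,0,-1]
-2=-2: mid=3
3>-2: swap(3,4), hi=3 ⇒ [-4,-6,-2,-5,3,2,0,-1]
-5<-2: swap(2,3), lo=3 mid=4 ⇒ [-4,-6,-5,-2,3,2,0,-1]
done. lo=3 hi=3; arr=[-4,-6,-5,-2,3,2,0,-1]

(3, 3)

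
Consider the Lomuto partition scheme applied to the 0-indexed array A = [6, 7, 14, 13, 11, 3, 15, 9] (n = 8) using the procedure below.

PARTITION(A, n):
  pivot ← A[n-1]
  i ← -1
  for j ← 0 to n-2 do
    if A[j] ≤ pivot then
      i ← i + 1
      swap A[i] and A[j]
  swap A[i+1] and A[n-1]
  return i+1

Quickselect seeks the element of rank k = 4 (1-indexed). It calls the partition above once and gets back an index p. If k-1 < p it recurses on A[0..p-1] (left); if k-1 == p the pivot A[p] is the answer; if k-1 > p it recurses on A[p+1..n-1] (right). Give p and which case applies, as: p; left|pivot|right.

pivot=9, i=-1
j=0: 6≤9, i=0, swap(0,0) ⇒ [6, 7, 14, 13, 11, 3, 15, 9]
j=1: 7≤9, i=1, swap(1,1) ⇒ [6, 7, 14, 13, 11, 3, 15, 9]
j=2: 14>9, skip
j=3: 13>9, skip
j=4: 11>9, skip
j=5: 3≤9, i=2, swap(2,5) ⇒ [6, 7, 3, 13, 11, 14, 15, 9]
j=6: 15>9, skip
swap(3,7) ⇒ [6, 7, 3, 9, 11, 14, 15, 13]; return 3
p = 3; k-1 = 3 == 3 ⇒ pivot

3; pivot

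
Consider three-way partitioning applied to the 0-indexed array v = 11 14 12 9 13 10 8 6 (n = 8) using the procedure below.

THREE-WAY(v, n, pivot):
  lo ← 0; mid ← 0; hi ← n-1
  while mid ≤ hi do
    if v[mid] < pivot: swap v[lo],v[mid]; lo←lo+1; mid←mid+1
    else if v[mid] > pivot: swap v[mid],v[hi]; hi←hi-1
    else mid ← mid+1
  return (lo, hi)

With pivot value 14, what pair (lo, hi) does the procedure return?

pivot = 14; lo=0, mid=0, hi=7
v[mid]=11<14: swap v[0],v[0]; lo=1,mid=1 → 11 14 12 9 13 10 8 6
v[mid]=14=14: mid=2
v[mid]=12<14: swap v[1],v[2]; lo=2,mid=3 → 11 12 14 9 13 10 8 6
v[mid]=9<14: swap v[2],v[3]; lo=3,mid=4 → 11 12 9 14 13 10 8 6
v[mid]=13<14: swap v[3],v[4]; lo=4,mid=5 → 11 12 9 13 14 10 8 6
v[mid]=10<14: swap v[4],v[5]; lo=5,mid=6 → 11 12 9 13 10 14 8 6
v[mid]=8<14: swap v[5],v[6]; lo=6,mid=7 → 11 12 9 13 10 8 14 6
v[mid]=6<14: swap v[6],v[7]; lo=7,mid=8 → 11 12 9 13 10 8 6 14
end: lo=7, hi=7; v = 11 12 9 13 10 8 6 14

(7, 7)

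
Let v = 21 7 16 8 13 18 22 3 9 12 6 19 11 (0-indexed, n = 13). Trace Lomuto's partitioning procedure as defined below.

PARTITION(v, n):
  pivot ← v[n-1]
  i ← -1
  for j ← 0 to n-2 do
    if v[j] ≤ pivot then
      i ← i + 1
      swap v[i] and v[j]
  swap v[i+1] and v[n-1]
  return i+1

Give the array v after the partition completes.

7 8 3 9 6 11 22 16 21 12 13 19 18

pivot=11, i=-1
j=0: 21>11, skip
j=1: 7≤11, i=0, swap(0,1) ⇒ 7 21 16 8 13 18 22 3 9 12 6 19 11
j=2: 16>11, skip
j=3: 8≤11, i=1, swap(1,3) ⇒ 7 8 16 21 13 18 22 3 9 12 6 19 11
j=4: 13>11, skip
j=5: 18>11, skip
j=6: 22>11, skip
j=7: 3≤11, i=2, swap(2,7) ⇒ 7 8 3 21 13 18 22 16 9 12 6 19 11
j=8: 9≤11, i=3, swap(3,8) ⇒ 7 8 3 9 13 18 22 16 21 12 6 19 11
j=9: 12>11, skip
j=10: 6≤11, i=4, swap(4,10) ⇒ 7 8 3 9 6 18 22 16 21 12 13 19 11
j=11: 19>11, skip
swap(5,12) ⇒ 7 8 3 9 6 11 22 16 21 12 13 19 18; return 5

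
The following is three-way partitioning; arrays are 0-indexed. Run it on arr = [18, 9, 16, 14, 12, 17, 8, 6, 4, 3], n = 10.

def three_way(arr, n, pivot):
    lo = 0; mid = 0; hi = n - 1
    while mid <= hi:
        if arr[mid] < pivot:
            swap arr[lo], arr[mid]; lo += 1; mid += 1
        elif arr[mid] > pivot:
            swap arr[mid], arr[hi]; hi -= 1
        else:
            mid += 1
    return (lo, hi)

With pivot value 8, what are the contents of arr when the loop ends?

[3, 4, 6, 8, 17, 12, 14, 16, 9, 18]

pivot = 8; lo=0, mid=0, hi=9
arr[mid]=18>8: swap arr[0],arr[9]; hi=8 → [3, 9, 16, 14, 12, 17, 8, 6, 4, 18]
arr[mid]=3<8: swap arr[0],arr[0]; lo=1,mid=1 → [3, 9, 16, 14, 12, 17, 8, 6, 4, 18]
arr[mid]=9>8: swap arr[1],arr[8]; hi=7 → [3, 4, 16, 14, 12, 17, 8, 6, 9, 18]
arr[mid]=4<8: swap arr[1],arr[1]; lo=2,mid=2 → [3, 4, 16, 14, 12, 17, 8, 6, 9, 18]
arr[mid]=16>8: swap arr[2],arr[7]; hi=6 → [3, 4, 6, 14, 12, 17, 8, 16, 9, 18]
arr[mid]=6<8: swap arr[2],arr[2]; lo=3,mid=3 → [3, 4, 6, 14, 12, 17, 8, 16, 9, 18]
arr[mid]=14>8: swap arr[3],arr[6]; hi=5 → [3, 4, 6, 8, 12, 17, 14, 16, 9, 18]
arr[mid]=8=8: mid=4
arr[mid]=12>8: swap arr[4],arr[5]; hi=4 → [3, 4, 6, 8, 17, 12, 14, 16, 9, 18]
arr[mid]=17>8: swap arr[4],arr[4]; hi=3 → [3, 4, 6, 8, 17, 12, 14, 16, 9, 18]
end: lo=3, hi=3; arr = [3, 4, 6, 8, 17, 12, 14, 16, 9, 18]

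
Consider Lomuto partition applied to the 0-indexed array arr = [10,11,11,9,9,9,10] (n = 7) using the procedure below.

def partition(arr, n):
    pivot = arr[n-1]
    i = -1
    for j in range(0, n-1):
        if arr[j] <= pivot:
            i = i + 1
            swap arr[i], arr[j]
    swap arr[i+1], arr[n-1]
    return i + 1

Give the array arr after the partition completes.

pivot=10, i=-1
j=0: 10≤10, i=0, swap(0,0) ⇒ [10,11,11,9,9,9,10]
j=1: 11>10, skip
j=2: 11>10, skip
j=3: 9≤10, i=1, swap(1,3) ⇒ [10,9,11,11,9,9,10]
j=4: 9≤10, i=2, swap(2,4) ⇒ [10,9,9,11,11,9,10]
j=5: 9≤10, i=3, swap(3,5) ⇒ [10,9,9,9,11,11,10]
swap(4,6) ⇒ [10,9,9,9,10,11,11]; return 4

[10,9,9,9,10,11,11]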